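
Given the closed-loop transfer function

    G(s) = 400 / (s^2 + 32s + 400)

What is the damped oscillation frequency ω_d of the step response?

Comparing s^2 + 32s + 400 to s^2 + 2ζωₙs + ωₙ²: ωₙ = 20 rad/s and ζ = 32/(2·20) = 0.8.
ζωₙ = 32/2 = 16, so ω_d = ωₙ√(1−ζ²) = √(ωₙ² − (ζωₙ)²) = √(400 − 16²) = √144 = 12 rad/s.

ω_d = 12 rad/s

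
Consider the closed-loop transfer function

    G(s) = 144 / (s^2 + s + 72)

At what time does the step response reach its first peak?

t_p ≈ 0.3709 s

Comparing s^2 + s + 72 to s^2 + 2ζωₙs + ωₙ²: ωₙ = √72 ≈ 8.485 rad/s and ζ = 1/(2·√72) ≈ 0.05893.
ζωₙ = 1/2 = 0.5, so ω_d = ωₙ√(1−ζ²) = √(ωₙ² − (ζωₙ)²) = √(72 − 0.5²) = √71.75 ≈ 8.471 rad/s.
t_p = π/ω_d = π/8.471 ≈ 0.3709 s.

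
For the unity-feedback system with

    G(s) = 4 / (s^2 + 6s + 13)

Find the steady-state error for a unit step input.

e_ss = 0.7647

G(s) has no poles at the origin.
This is a Type 0 system. Kp = lim_{s→0} G(s) = 4/13.
e_ss = 1/(1 + Kp) = 1/(1 + 4/13) = 13/17 ≈ 0.7647.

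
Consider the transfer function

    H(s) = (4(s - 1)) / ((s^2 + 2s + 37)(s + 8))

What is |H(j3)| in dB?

Substitute s = j3: numerator = -4 + j12, denominator = 206 + j132.
|H(j3)| = |-4 + j12| / |206 + j132| = 12.649 / 244.66 ≈ 0.05170.
In decibels: 20·log₁₀(0.05170) ≈ -25.7 dB.

|H(j3)|_dB ≈ -25.7 dB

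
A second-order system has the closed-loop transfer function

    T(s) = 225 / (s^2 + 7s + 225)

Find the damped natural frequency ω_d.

ω_d ≈ 14.59 rad/s

Comparing s^2 + 7s + 225 to s^2 + 2ζωₙs + ωₙ²: ωₙ = 15 rad/s and ζ = 7/(2·15) ≈ 0.2333.
ζωₙ = 7/2 = 3.5, so ω_d = ωₙ√(1−ζ²) = √(ωₙ² − (ζωₙ)²) = √(225 − 3.5²) = √212.75 ≈ 14.59 rad/s.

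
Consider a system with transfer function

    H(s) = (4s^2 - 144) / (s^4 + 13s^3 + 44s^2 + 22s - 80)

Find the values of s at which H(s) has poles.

The poles are the roots of the denominator s^4 + 13s^3 + 44s^2 + 22s - 80 = 0.
Trying s = 1: the polynomial evaluates to 0, so (s - 1) is a factor.
Dividing out leaves s^3 + 14s^2 + 58s + 80 = 0.
This factors further as (s^2 + 6s + 10)(s + 8) = 0.

s = -3 ± j, 1, -8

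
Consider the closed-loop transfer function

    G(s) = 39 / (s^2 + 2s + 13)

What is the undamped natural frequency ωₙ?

ωₙ ≈ 3.606 rad/s

Compare the denominator to the standard form s^2 + 2ζωₙs + ωₙ².
ωₙ² = 13, so ωₙ = √13 ≈ 3.606 rad/s.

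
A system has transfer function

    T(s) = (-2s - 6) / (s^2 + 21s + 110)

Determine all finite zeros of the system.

Set the numerator to zero: -2s - 6 = 0, i.e. -2·(s + 3) = 0.
So s = -3.

s = -3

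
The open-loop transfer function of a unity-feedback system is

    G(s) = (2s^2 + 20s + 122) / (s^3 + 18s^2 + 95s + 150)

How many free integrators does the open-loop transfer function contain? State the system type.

Type 0

The denominator has no factor of s at the origin — no free integrator — so this is a Type 0 system.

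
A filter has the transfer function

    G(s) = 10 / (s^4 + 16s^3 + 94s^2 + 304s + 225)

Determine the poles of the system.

The poles are the roots of the denominator s^4 + 16s^3 + 94s^2 + 304s + 225 = 0.
Trying s = -1: the polynomial evaluates to 0, so (s + 1) is a factor.
Dividing out leaves s^3 + 15s^2 + 79s + 225 = 0.
This factors further as (s^2 + 6s + 25)(s + 9) = 0.

s = -3 + 4j, -3 - 4j, -1, -9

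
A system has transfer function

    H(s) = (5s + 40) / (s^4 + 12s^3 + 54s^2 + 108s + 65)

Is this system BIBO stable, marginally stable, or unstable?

stable

The denominator s^4 + 12s^3 + 54s^2 + 108s + 65 factors as (s^2 + 6s + 13)(s + 1)(s + 5), giving poles at s = -3 + 2j, -3 - 2j, -1, -5.
Since all poles lie strictly in the left half-plane, the system is stable.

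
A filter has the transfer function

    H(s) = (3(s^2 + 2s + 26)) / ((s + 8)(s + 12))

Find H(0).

H(0) = 13/16 ≈ 0.8125

At s = 0 each factor (s + a) contributes a and each (s^2 + bs + c) contributes c.
H(0) = 3·(26) / ((8) · (12)) = 78/96 = 13/16.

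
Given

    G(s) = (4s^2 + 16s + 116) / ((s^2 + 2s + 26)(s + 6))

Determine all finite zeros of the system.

s = -2 ± 5j

Set the numerator to zero: 4s^2 + 16s + 116 = 0, i.e. 4·(s^2 + 4s + 29) = 0.
Factoring: (s^2 + 4s + 29) = 0.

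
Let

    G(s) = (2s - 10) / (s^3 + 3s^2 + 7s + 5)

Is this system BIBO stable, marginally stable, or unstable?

The denominator s^3 + 3s^2 + 7s + 5 factors as (s + 1)(s^2 + 2s + 5), giving poles at s = -1, -1 ± 2j.
Since all poles lie strictly in the left half-plane, the system is stable.

stable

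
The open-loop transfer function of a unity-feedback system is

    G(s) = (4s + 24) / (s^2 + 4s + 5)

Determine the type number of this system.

The denominator has no factor of s at the origin — no free integrator — so this is a Type 0 system.

Type 0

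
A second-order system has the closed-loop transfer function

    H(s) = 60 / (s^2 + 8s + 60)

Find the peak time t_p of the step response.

Comparing s^2 + 8s + 60 to s^2 + 2ζωₙs + ωₙ²: ωₙ = √60 ≈ 7.746 rad/s and ζ = 8/(2·√60) ≈ 0.5164.
ζωₙ = 8/2 = 4, so ω_d = ωₙ√(1−ζ²) = √(ωₙ² − (ζωₙ)²) = √(60 − 4²) = √44 ≈ 6.633 rad/s.
t_p = π/ω_d = π/6.633 ≈ 0.4736 s.

t_p ≈ 0.4736 s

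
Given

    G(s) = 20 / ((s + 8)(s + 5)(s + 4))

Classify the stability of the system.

stable

The poles can be read from the denominator factors: s = -8, -5, -4.
Since all poles lie strictly in the left half-plane, the system is stable.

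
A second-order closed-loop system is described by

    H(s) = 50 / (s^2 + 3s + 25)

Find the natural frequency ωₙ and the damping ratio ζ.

Compare the denominator to the standard form s^2 + 2ζωₙs + ωₙ².
ωₙ² = 25, so ωₙ = 5 rad/s.
2ζωₙ = 3, so ζ = 3/(2·5) = 0.3.

ωₙ = 5 rad/s, ζ = 0.3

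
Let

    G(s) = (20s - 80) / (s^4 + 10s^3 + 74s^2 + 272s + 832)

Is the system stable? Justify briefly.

The denominator s^4 + 10s^3 + 74s^2 + 272s + 832 factors as (s^2 + 2s + 26)(s^2 + 8s + 32), giving poles at s = -1 ± 5j, -4 ± 4j.
Since all poles lie strictly in the left half-plane, the system is stable.

stable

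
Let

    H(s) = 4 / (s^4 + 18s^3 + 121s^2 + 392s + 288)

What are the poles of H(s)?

s = -4 ± 4j, -1, -9

The poles are the roots of the denominator s^4 + 18s^3 + 121s^2 + 392s + 288 = 0.
Trying s = -1: the polynomial evaluates to 0, so (s + 1) is a factor.
Dividing out leaves s^3 + 17s^2 + 104s + 288 = 0.
This factors further as (s^2 + 8s + 32)(s + 9) = 0.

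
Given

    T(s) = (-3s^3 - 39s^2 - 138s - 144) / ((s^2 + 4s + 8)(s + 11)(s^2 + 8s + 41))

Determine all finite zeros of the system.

s = -8, -3, -2

Set the numerator to zero: -3s^3 - 39s^2 - 138s - 144 = 0, i.e. -3·(s^3 + 13s^2 + 46s + 48) = 0.
Factoring: (s + 8)(s + 3)(s + 2) = 0.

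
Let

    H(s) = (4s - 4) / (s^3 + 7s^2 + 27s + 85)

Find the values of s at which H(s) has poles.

The poles are the roots of the denominator s^3 + 7s^2 + 27s + 85 = 0.
Trying s = -5: the polynomial evaluates to 0, so (s + 5) is a factor.
Dividing out leaves s^2 + 2s + 17 = 0.
The quadratic formula then gives s = -1 ± 4j.

s = -1 + 4j, -1 - 4j, -5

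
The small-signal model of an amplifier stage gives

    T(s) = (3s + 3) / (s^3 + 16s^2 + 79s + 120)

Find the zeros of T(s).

s = -1

Set the numerator to zero: 3s + 3 = 0, i.e. 3·(s + 1) = 0.
So s = -1.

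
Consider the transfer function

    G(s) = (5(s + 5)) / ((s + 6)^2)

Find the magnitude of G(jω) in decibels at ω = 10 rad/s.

Substitute s = j10: numerator = 25 + j50, denominator = -64 + j120.
|G(j10)| = |25 + j50| / |-64 + j120| = 55.902 / 136 ≈ 0.4110.
In decibels: 20·log₁₀(0.4110) ≈ -7.72 dB.

|G(j10)|_dB ≈ -7.72 dB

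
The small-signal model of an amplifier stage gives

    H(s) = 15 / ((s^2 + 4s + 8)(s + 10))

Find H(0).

H(0) = 3/16 ≈ 0.1875

At s = 0 each factor (s + a) contributes a and each (s^2 + bs + c) contributes c.
H(0) = 15·1 / ((8) · (10)) = 15/80 = 3/16.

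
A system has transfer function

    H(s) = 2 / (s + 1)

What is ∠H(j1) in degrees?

∠H(j1) ≈ -45°

At s = j1: numerator = 2, denominator = 1 + j1.
∠H = ∠num − ∠den = 0° − (45°) = -45°.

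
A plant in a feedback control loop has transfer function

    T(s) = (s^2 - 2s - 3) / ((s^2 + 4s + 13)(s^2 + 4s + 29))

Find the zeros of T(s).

Set the numerator to zero: s^2 - 2s - 3 = 0.
Factoring: (s - 3)(s + 1) = 0.

s = 3, -1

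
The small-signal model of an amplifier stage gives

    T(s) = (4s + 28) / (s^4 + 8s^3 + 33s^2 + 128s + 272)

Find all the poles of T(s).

s = ±4j, -4 ± j

The poles are the roots of the denominator s^4 + 8s^3 + 33s^2 + 128s + 272 = 0.
No real roots exist; factor into two real quadratics: (s^2 + 16)(s^2 + 8s + 17) = 0.
Each quadratic gives a conjugate pair via the quadratic formula.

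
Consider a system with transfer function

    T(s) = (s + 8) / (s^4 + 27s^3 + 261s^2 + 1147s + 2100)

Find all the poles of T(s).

s = -4 ± 3j, -7, -12

The poles are the roots of the denominator s^4 + 27s^3 + 261s^2 + 1147s + 2100 = 0.
Trying s = -7: the polynomial evaluates to 0, so (s + 7) is a factor.
Dividing out leaves s^3 + 20s^2 + 121s + 300 = 0.
This factors further as (s^2 + 8s + 25)(s + 12) = 0.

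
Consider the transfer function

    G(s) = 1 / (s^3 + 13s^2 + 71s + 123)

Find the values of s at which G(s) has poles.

s = -3, -5 + 4j, -5 - 4j

The poles are the roots of the denominator s^3 + 13s^2 + 71s + 123 = 0.
Trying s = -3: the polynomial evaluates to 0, so (s + 3) is a factor.
Dividing out leaves s^2 + 10s + 41 = 0.
The quadratic formula then gives s = -5 ± 4j.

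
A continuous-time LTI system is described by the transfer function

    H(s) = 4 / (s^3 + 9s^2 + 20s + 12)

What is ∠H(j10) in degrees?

At s = j10: numerator = 4, denominator = -888 - j800.
∠H = ∠num − ∠den = 0° − (-137.98°) = 138.0°.

∠H(j10) ≈ 138.0°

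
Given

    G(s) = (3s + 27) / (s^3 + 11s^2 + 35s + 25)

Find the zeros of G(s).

s = -9

Set the numerator to zero: 3s + 27 = 0, i.e. 3·(s + 9) = 0.
So s = -9.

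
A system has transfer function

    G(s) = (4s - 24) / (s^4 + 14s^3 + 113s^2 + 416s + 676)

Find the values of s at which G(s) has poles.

s = -4 + 6j, -4 - 6j, -3 + 2j, -3 - 2j

The poles are the roots of the denominator s^4 + 14s^3 + 113s^2 + 416s + 676 = 0.
No real roots exist; factor into two real quadratics: (s^2 + 8s + 52)(s^2 + 6s + 13) = 0.
Each quadratic gives a conjugate pair via the quadratic formula.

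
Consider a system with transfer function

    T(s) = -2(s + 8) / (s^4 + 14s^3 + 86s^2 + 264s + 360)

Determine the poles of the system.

The poles are the roots of the denominator s^4 + 14s^3 + 86s^2 + 264s + 360 = 0.
No real roots exist; factor into two real quadratics: (s^2 + 8s + 20)(s^2 + 6s + 18) = 0.
Each quadratic gives a conjugate pair via the quadratic formula.

s = -4 + 2j, -4 - 2j, -3 + 3j, -3 - 3j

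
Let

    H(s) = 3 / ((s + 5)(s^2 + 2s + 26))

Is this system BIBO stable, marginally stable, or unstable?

The poles can be read from the denominator factors: s = -5, -1 + 5j, -1 - 5j.
Since all poles lie strictly in the left half-plane, the system is stable.

stable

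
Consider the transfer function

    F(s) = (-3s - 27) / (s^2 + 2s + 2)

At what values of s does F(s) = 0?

s = -9

Set the numerator to zero: -3s - 27 = 0, i.e. -3·(s + 9) = 0.
So s = -9.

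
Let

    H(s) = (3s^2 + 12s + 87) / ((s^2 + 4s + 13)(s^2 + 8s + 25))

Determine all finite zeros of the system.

s = -2 + 5j, -2 - 5j

Set the numerator to zero: 3s^2 + 12s + 87 = 0, i.e. 3·(s^2 + 4s + 29) = 0.
Factoring: (s^2 + 4s + 29) = 0.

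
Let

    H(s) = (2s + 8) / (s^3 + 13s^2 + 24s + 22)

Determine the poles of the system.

The poles are the roots of the denominator s^3 + 13s^2 + 24s + 22 = 0.
Trying s = -11: the polynomial evaluates to 0, so (s + 11) is a factor.
Dividing out leaves s^2 + 2s + 2 = 0.
The quadratic formula then gives s = -1 ± 1j.

s = -1 + j, -1 - j, -11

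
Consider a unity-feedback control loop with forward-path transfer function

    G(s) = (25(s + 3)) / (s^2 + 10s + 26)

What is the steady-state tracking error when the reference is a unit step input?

e_ss = 0.2574

G(s) has no poles at the origin.
This is a Type 0 system. Kp = lim_{s→0} G(s) = 75/26.
e_ss = 1/(1 + Kp) = 1/(1 + 75/26) = 26/101 ≈ 0.2574.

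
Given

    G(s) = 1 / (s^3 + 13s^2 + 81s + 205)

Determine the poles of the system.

s = -4 + 5j, -4 - 5j, -5

The poles are the roots of the denominator s^3 + 13s^2 + 81s + 205 = 0.
Trying s = -5: the polynomial evaluates to 0, so (s + 5) is a factor.
Dividing out leaves s^2 + 8s + 41 = 0.
The quadratic formula then gives s = -4 ± 5j.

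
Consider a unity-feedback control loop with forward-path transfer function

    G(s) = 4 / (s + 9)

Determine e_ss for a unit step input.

e_ss = 0.6923

G(s) has no poles at the origin.
This is a Type 0 system. Kp = lim_{s→0} G(s) = 4/9.
e_ss = 1/(1 + Kp) = 1/(1 + 4/9) = 9/13 ≈ 0.6923.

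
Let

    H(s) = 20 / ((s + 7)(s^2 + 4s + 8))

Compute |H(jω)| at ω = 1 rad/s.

|H(j1)| ≈ 0.3508

Substitute s = j1: numerator = 20, denominator = 45 + j35.
|H(j1)| = |20| / |45 + j35| = 20 / 57.009 ≈ 0.3508.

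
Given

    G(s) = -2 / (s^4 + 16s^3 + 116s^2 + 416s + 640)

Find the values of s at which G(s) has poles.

The poles are the roots of the denominator s^4 + 16s^3 + 116s^2 + 416s + 640 = 0.
No real roots exist; factor into two real quadratics: (s^2 + 8s + 32)(s^2 + 8s + 20) = 0.
Each quadratic gives a conjugate pair via the quadratic formula.

s = -4 + 4j, -4 - 4j, -4 + 2j, -4 - 2j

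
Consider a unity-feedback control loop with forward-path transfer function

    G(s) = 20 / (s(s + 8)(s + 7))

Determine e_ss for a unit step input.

G(s) has one pole at the origin.
This is a Type 1 system; for a step input the steady-state error is zero.

e_ss = 0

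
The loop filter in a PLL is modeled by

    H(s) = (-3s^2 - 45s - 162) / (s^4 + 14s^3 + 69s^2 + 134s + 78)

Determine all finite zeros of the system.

Set the numerator to zero: -3s^2 - 45s - 162 = 0, i.e. -3·(s^2 + 15s + 54) = 0.
Factoring: (s + 9)(s + 6) = 0.

s = -9, -6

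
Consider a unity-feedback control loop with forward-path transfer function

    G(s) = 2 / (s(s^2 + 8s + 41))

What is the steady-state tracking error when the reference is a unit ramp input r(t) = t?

e_ss = 20.50

G(s) has one pole at the origin.
This is a Type 1 system. Kv = lim_{s→0} s·G(s) = 2/41.
e_ss = 1/Kv = 1/(2/41) = 41/2 ≈ 20.50.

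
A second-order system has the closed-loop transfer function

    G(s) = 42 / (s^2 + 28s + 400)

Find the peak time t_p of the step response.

Comparing s^2 + 28s + 400 to s^2 + 2ζωₙs + ωₙ²: ωₙ = 20 rad/s and ζ = 28/(2·20) = 0.7.
ζωₙ = 28/2 = 14, so ω_d = ωₙ√(1−ζ²) = √(ωₙ² − (ζωₙ)²) = √(400 − 14²) = √204 ≈ 14.28 rad/s.
t_p = π/ω_d = π/14.28 ≈ 0.2200 s.

t_p ≈ 0.2200 s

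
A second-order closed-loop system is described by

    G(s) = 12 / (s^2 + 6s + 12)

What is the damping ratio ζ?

ζ ≈ 0.8660

Compare the denominator to the standard form s^2 + 2ζωₙs + ωₙ².
ωₙ² = 12, so ωₙ = √12 ≈ 3.464 rad/s.
2ζωₙ = 6, so ζ = 6/(2·√12) ≈ 0.8660.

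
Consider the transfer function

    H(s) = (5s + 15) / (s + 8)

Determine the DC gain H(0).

Set s = 0: H(0) = (15) / (8) = 15/8.

H(0) = 15/8 ≈ 1.875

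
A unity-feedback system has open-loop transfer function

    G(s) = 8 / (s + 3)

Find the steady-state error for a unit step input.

e_ss = 0.2727

G(s) has no poles at the origin.
This is a Type 0 system. Kp = lim_{s→0} G(s) = 8/3.
e_ss = 1/(1 + Kp) = 1/(1 + 8/3) = 3/11 ≈ 0.2727.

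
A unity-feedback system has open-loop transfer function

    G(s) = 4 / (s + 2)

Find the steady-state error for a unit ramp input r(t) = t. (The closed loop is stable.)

e_ss = ∞

G(s) has no poles at the origin.
This is a Type 0 system; Kv = lim_{s→0} s·G(s) = 0, so the steady-state error for a ramp input is infinite.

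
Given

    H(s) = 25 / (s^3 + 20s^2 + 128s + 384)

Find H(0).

H(0) = 25/384 ≈ 0.06510

Set s = 0: H(0) = (25) / (384) = 25/384.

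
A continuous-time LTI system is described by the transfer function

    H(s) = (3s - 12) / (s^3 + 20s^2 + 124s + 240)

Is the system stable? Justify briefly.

The denominator s^3 + 20s^2 + 124s + 240 factors as (s + 4)(s + 10)(s + 6), giving poles at s = -4, -10, -6.
Since all poles lie strictly in the left half-plane, the system is stable.

stable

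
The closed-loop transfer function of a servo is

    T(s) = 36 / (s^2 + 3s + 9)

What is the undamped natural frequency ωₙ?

Compare the denominator to the standard form s^2 + 2ζωₙs + ωₙ².
ωₙ² = 9, so ωₙ = 3 rad/s.

ωₙ = 3 rad/s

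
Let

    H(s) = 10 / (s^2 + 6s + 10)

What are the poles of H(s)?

The poles are the roots of the denominator s^2 + 6s + 10 = 0.
Using the quadratic formula: s = (-6 ± √(-4))/2 = -3 ± 1j.

s = -3 + j, -3 - j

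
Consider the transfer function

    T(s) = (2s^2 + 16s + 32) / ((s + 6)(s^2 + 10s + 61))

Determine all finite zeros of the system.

s = -4, -4

Set the numerator to zero: 2s^2 + 16s + 32 = 0, i.e. 2·(s^2 + 8s + 16) = 0.
Factoring: (s + 4)^2 = 0.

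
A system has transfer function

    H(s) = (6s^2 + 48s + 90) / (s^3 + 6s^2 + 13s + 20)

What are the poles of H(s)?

The poles are the roots of the denominator s^3 + 6s^2 + 13s + 20 = 0.
Trying s = -4: the polynomial evaluates to 0, so (s + 4) is a factor.
Dividing out leaves s^2 + 2s + 5 = 0.
The quadratic formula then gives s = -1 ± 2j.

s = -1 ± 2j, -4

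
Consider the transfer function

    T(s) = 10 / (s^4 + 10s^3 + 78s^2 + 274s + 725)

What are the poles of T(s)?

s = -3 ± 4j, -2 ± 5j

The poles are the roots of the denominator s^4 + 10s^3 + 78s^2 + 274s + 725 = 0.
No real roots exist; factor into two real quadratics: (s^2 + 6s + 25)(s^2 + 4s + 29) = 0.
Each quadratic gives a conjugate pair via the quadratic formula.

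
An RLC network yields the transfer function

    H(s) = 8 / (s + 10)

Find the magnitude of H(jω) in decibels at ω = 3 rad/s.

Substitute s = j3: numerator = 8, denominator = 10 + j3.
|H(j3)| = |8| / |10 + j3| = 8 / 10.440 ≈ 0.7663.
In decibels: 20·log₁₀(0.7663) ≈ -2.31 dB.

|H(j3)|_dB ≈ -2.31 dB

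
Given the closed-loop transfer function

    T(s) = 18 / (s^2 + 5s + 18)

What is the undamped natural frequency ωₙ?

ωₙ ≈ 4.243 rad/s

Compare the denominator to the standard form s^2 + 2ζωₙs + ωₙ².
ωₙ² = 18, so ωₙ = √18 ≈ 4.243 rad/s.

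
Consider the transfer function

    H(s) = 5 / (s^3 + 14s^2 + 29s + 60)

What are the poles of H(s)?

The poles are the roots of the denominator s^3 + 14s^2 + 29s + 60 = 0.
Trying s = -12: the polynomial evaluates to 0, so (s + 12) is a factor.
Dividing out leaves s^2 + 2s + 5 = 0.
The quadratic formula then gives s = -1 ± 2j.

s = -1 ± 2j, -12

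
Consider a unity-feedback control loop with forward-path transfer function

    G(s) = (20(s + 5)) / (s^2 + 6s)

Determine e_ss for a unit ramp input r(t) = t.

e_ss = 0.06000

G(s) has one pole at the origin.
This is a Type 1 system. Kv = lim_{s→0} s·G(s) = 100/6 = 50/3.
e_ss = 1/Kv = 1/(50/3) = 3/50 ≈ 0.06000.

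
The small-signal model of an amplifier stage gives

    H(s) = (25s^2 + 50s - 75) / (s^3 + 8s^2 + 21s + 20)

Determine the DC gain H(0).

Set s = 0: H(0) = (-75) / (20) = -15/4.

H(0) = -15/4 ≈ -3.750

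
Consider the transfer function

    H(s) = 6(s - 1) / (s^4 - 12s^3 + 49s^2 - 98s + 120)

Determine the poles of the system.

s = 1 + 2j, 1 - 2j, 4, 6

The poles are the roots of the denominator s^4 - 12s^3 + 49s^2 - 98s + 120 = 0.
Trying s = 4: the polynomial evaluates to 0, so (s - 4) is a factor.
Dividing out leaves s^3 - 8s^2 + 17s - 30 = 0.
This factors further as (s^2 - 2s + 5)(s - 6) = 0.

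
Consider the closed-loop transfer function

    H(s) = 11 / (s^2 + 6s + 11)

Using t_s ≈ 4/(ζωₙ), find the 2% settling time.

Comparing s^2 + 6s + 11 to s^2 + 2ζωₙs + ωₙ²: ωₙ = √11 ≈ 3.317 rad/s and ζ = 6/(2·√11) ≈ 0.9045.
ζωₙ = 6/2 = 3, so t_s ≈ 4/(ζωₙ) = 4/3 ≈ 1.333 s.

t_s ≈ 1.333 s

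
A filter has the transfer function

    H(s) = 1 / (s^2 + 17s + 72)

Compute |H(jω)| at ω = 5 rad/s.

Substitute s = j5: numerator = 1, denominator = 47 + j85.
|H(j5)| = |1| / |47 + j85| = 1 / 97.129 ≈ 0.01030.

|H(j5)| ≈ 0.01030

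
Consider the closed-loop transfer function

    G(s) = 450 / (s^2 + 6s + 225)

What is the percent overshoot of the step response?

%OS ≈ 52.7%

Comparing s^2 + 6s + 225 to s^2 + 2ζωₙs + ωₙ²: ωₙ = 15 rad/s and ζ = 6/(2·15) = 0.2.
%OS = 100·exp(−πζ/√(1−ζ²)) = 100·exp(−π·0.2/√(1−0.2²)) ≈ 52.7%.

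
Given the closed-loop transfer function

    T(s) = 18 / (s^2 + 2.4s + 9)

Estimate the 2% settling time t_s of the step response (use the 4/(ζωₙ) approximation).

t_s ≈ 3.333 s

Comparing s^2 + 2.4s + 9 to s^2 + 2ζωₙs + ωₙ²: ωₙ = 3 rad/s and ζ = 2.4/(2·3) = 0.4.
ζωₙ = 2.4/2 = 1.2, so t_s ≈ 4/(ζωₙ) = 4/1.2 ≈ 3.333 s.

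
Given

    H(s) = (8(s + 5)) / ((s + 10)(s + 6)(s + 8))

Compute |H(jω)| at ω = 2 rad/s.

|H(j2)| ≈ 0.08100

Substitute s = j2: numerator = 40 + j16, denominator = 384 + j368.
|H(j2)| = |40 + j16| / |384 + j368| = 43.081 / 531.86 ≈ 0.08100.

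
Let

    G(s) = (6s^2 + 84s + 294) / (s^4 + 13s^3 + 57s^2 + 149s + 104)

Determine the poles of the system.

The poles are the roots of the denominator s^4 + 13s^3 + 57s^2 + 149s + 104 = 0.
Trying s = -1: the polynomial evaluates to 0, so (s + 1) is a factor.
Dividing out leaves s^3 + 12s^2 + 45s + 104 = 0.
This factors further as (s^2 + 4s + 13)(s + 8) = 0.

s = -2 ± 3j, -1, -8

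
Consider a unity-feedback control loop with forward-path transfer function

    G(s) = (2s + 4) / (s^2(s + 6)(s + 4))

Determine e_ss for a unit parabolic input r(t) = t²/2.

G(s) has 2 poles at the origin.
This is a Type 2 system. Ka = lim_{s→0} s^2·G(s) = 4/24 = 1/6.
e_ss = 1/Ka = 1/(1/6) = 6.

e_ss = 6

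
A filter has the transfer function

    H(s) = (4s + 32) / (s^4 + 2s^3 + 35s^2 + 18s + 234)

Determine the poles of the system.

The poles are the roots of the denominator s^4 + 2s^3 + 35s^2 + 18s + 234 = 0.
No real roots exist; factor into two real quadratics: (s^2 + 9)(s^2 + 2s + 26) = 0.
Each quadratic gives a conjugate pair via the quadratic formula.

s = ±3j, -1 ± 5j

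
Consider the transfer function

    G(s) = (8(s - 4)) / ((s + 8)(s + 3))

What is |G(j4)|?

|G(j4)| ≈ 1.012

Substitute s = j4: numerator = -32 + j32, denominator = 8 + j44.
|G(j4)| = |-32 + j32| / |8 + j44| = 45.255 / 44.721 ≈ 1.012.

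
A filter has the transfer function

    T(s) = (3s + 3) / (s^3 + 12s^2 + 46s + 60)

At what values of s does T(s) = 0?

s = -1

Set the numerator to zero: 3s + 3 = 0, i.e. 3·(s + 1) = 0.
So s = -1.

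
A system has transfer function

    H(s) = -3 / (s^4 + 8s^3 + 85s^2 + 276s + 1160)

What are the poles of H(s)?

The poles are the roots of the denominator s^4 + 8s^3 + 85s^2 + 276s + 1160 = 0.
No real roots exist; factor into two real quadratics: (s^2 + 4s + 29)(s^2 + 4s + 40) = 0.
Each quadratic gives a conjugate pair via the quadratic formula.

s = -2 ± 5j, -2 ± 6j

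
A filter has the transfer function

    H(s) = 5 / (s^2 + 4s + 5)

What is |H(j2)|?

Substitute s = j2: numerator = 5, denominator = 1 + j8.
|H(j2)| = |5| / |1 + j8| = 5 / 8.0623 ≈ 0.6202.

|H(j2)| ≈ 0.6202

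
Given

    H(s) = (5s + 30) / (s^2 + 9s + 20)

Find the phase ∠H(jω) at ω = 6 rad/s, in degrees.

∠H(j6) ≈ -61.50°

At s = j6: numerator = 30 + j30, denominator = -16 + j54.
∠H = ∠num − ∠den = 45° − (106.50°) = -61.50°.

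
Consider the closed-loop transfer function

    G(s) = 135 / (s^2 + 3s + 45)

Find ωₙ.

ωₙ ≈ 6.708 rad/s

Compare the denominator to the standard form s^2 + 2ζωₙs + ωₙ².
ωₙ² = 45, so ωₙ = √45 ≈ 6.708 rad/s.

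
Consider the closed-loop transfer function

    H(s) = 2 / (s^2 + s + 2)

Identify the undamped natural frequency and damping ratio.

ωₙ ≈ 1.414 rad/s, ζ ≈ 0.3536

Compare the denominator to the standard form s^2 + 2ζωₙs + ωₙ².
ωₙ² = 2, so ωₙ = √2 ≈ 1.414 rad/s.
2ζωₙ = 1, so ζ = 1/(2·√2) ≈ 0.3536.
With ζ = 0.3536 the response is underdamped.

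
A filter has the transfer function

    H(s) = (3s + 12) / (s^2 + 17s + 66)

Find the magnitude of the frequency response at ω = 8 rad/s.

|H(j8)| ≈ 0.1973

Substitute s = j8: numerator = 12 + j24, denominator = 2 + j136.
|H(j8)| = |12 + j24| / |2 + j136| = 26.833 / 136.01 ≈ 0.1973.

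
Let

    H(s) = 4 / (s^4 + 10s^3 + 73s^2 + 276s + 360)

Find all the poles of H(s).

The poles are the roots of the denominator s^4 + 10s^3 + 73s^2 + 276s + 360 = 0.
Trying s = -3: the polynomial evaluates to 0, so (s + 3) is a factor.
Dividing out leaves s^3 + 7s^2 + 52s + 120 = 0.
This factors further as (s^2 + 4s + 40)(s + 3) = 0.

s = -2 + 6j, -2 - 6j, -3, -3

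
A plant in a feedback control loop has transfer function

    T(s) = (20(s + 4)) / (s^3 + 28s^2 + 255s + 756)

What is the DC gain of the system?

T(0) = 20/189 ≈ 0.1058

Set s = 0: T(0) = (80) / (756) = 20/189.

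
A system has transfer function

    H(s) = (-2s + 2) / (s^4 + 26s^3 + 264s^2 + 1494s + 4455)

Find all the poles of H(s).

s = -3 + 6j, -3 - 6j, -9, -11

The poles are the roots of the denominator s^4 + 26s^3 + 264s^2 + 1494s + 4455 = 0.
Trying s = -9: the polynomial evaluates to 0, so (s + 9) is a factor.
Dividing out leaves s^3 + 17s^2 + 111s + 495 = 0.
This factors further as (s^2 + 6s + 45)(s + 11) = 0.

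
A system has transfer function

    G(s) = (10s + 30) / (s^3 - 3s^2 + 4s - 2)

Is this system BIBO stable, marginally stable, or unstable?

unstable

The denominator s^3 - 3s^2 + 4s - 2 factors as (s - 1)(s^2 - 2s + 2), giving poles at s = 1, 1 + j, 1 - j.
Since the pole(s) at s = 1, 1 + j, 1 - j lie in the right half-plane, the system is unstable.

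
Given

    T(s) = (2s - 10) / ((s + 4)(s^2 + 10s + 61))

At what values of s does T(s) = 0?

s = 5

Set the numerator to zero: 2s - 10 = 0, i.e. 2·(s - 5) = 0.
So s = 5.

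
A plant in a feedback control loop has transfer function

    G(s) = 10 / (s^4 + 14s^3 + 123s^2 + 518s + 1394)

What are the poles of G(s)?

The poles are the roots of the denominator s^4 + 14s^3 + 123s^2 + 518s + 1394 = 0.
No real roots exist; factor into two real quadratics: (s^2 + 6s + 34)(s^2 + 8s + 41) = 0.
Each quadratic gives a conjugate pair via the quadratic formula.

s = -3 ± 5j, -4 ± 5j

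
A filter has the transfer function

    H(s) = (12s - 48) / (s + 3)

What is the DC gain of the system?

H(0) = -16

Set s = 0: H(0) = (-48) / (3) = -16.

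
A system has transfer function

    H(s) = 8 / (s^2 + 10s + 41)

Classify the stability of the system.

stable

The denominator s^2 + 10s + 41 factors as (s^2 + 10s + 41), giving poles at s = -5 ± 4j.
Since all poles lie strictly in the left half-plane, the system is stable.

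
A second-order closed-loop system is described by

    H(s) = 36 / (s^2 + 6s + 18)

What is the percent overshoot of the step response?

%OS ≈ 4.32%

Comparing s^2 + 6s + 18 to s^2 + 2ζωₙs + ωₙ²: ωₙ = √18 ≈ 4.243 rad/s and ζ = 6/(2·√18) ≈ 0.7071.
%OS = 100·exp(−πζ/√(1−ζ²)) = 100·exp(−π·0.7071/√(1−0.7071²)) ≈ 4.32%.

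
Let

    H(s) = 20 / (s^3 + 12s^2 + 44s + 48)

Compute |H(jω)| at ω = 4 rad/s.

|H(j4)| ≈ 0.1096

Substitute s = j4: numerator = 20, denominator = -144 + j112.
|H(j4)| = |20| / |-144 + j112| = 20 / 182.43 ≈ 0.1096.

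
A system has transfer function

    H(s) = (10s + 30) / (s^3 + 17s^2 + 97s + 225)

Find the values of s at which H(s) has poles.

The poles are the roots of the denominator s^3 + 17s^2 + 97s + 225 = 0.
Trying s = -9: the polynomial evaluates to 0, so (s + 9) is a factor.
Dividing out leaves s^2 + 8s + 25 = 0.
The quadratic formula then gives s = -4 ± 3j.

s = -4 + 3j, -4 - 3j, -9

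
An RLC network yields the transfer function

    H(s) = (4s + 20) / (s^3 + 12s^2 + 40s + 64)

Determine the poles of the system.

The poles are the roots of the denominator s^3 + 12s^2 + 40s + 64 = 0.
Trying s = -8: the polynomial evaluates to 0, so (s + 8) is a factor.
Dividing out leaves s^2 + 4s + 8 = 0.
The quadratic formula then gives s = -2 ± 2j.

s = -2 ± 2j, -8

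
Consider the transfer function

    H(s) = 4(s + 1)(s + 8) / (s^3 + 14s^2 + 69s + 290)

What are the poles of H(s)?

s = -2 + 5j, -2 - 5j, -10

The poles are the roots of the denominator s^3 + 14s^2 + 69s + 290 = 0.
Trying s = -10: the polynomial evaluates to 0, so (s + 10) is a factor.
Dividing out leaves s^2 + 4s + 29 = 0.
The quadratic formula then gives s = -2 ± 5j.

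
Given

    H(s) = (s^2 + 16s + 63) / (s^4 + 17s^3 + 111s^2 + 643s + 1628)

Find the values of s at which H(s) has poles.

s = -4, -1 ± 6j, -11

The poles are the roots of the denominator s^4 + 17s^3 + 111s^2 + 643s + 1628 = 0.
Trying s = -4: the polynomial evaluates to 0, so (s + 4) is a factor.
Dividing out leaves s^3 + 13s^2 + 59s + 407 = 0.
This factors further as (s^2 + 2s + 37)(s + 11) = 0.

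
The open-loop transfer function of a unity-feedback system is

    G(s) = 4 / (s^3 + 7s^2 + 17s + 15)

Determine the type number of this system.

Type 0

The denominator has no factor of s at the origin — no free integrator — so this is a Type 0 system.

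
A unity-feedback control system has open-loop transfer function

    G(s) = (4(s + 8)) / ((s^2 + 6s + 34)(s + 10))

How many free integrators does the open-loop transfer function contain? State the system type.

Type 0

The denominator has no factor of s at the origin — no free integrator — so this is a Type 0 system.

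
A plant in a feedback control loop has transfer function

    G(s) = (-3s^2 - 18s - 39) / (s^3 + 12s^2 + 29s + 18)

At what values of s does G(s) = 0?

s = -3 ± 2j

Set the numerator to zero: -3s^2 - 18s - 39 = 0, i.e. -3·(s^2 + 6s + 13) = 0.
Factoring: (s^2 + 6s + 13) = 0.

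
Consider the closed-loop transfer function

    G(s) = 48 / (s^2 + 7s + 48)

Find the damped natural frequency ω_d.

Comparing s^2 + 7s + 48 to s^2 + 2ζωₙs + ωₙ²: ωₙ = √48 ≈ 6.928 rad/s and ζ = 7/(2·√48) ≈ 0.5052.
ζωₙ = 7/2 = 3.5, so ω_d = ωₙ√(1−ζ²) = √(ωₙ² − (ζωₙ)²) = √(48 − 3.5²) = √35.75 ≈ 5.979 rad/s.

ω_d ≈ 5.979 rad/s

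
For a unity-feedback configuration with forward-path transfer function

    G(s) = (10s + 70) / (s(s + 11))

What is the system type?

Type 1

The denominator has 1 factor of s at the origin (free integrator), so this is a Type 1 system.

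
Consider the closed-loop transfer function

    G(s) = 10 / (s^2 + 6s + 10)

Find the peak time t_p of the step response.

t_p ≈ 3.142 s

Comparing s^2 + 6s + 10 to s^2 + 2ζωₙs + ωₙ²: ωₙ = √10 ≈ 3.162 rad/s and ζ = 6/(2·√10) ≈ 0.9487.
ζωₙ = 6/2 = 3, so ω_d = ωₙ√(1−ζ²) = √(ωₙ² − (ζωₙ)²) = √(10 − 3²) = √1 = 1 rad/s.
t_p = π/ω_d = π/1 ≈ 3.142 s.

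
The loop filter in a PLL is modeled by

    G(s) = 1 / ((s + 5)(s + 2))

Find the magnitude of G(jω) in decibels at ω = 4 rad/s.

|G(j4)|_dB ≈ -29.1 dB

Substitute s = j4: numerator = 1, denominator = -6 + j28.
|G(j4)| = |1| / |-6 + j28| = 1 / 28.636 ≈ 0.03492.
In decibels: 20·log₁₀(0.03492) ≈ -29.1 dB.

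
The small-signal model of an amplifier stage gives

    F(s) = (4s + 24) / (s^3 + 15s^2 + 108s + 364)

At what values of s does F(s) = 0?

s = -6

Set the numerator to zero: 4s + 24 = 0, i.e. 4·(s + 6) = 0.
So s = -6.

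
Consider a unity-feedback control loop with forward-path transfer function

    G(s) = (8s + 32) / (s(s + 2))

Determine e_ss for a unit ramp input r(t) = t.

e_ss = 0.06250

G(s) has one pole at the origin.
This is a Type 1 system. Kv = lim_{s→0} s·G(s) = 32/2 = 16.
e_ss = 1/Kv = 1/(16) = 1/16 ≈ 0.06250.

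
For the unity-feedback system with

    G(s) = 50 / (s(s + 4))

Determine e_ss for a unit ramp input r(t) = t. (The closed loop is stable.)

e_ss = 0.08000

G(s) has one pole at the origin.
This is a Type 1 system. Kv = lim_{s→0} s·G(s) = 50/4 = 25/2.
e_ss = 1/Kv = 1/(25/2) = 2/25 ≈ 0.08000.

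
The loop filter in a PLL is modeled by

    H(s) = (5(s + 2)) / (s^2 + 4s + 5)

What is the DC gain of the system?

At s = 0 each factor (s + a) contributes a and each (s^2 + bs + c) contributes c.
H(0) = 5·(2) / ((5)) = 10/5 = 2.

H(0) = 2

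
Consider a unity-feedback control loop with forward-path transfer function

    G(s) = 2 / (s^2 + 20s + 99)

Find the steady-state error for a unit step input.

G(s) has no poles at the origin.
This is a Type 0 system. Kp = lim_{s→0} G(s) = 2/99.
e_ss = 1/(1 + Kp) = 1/(1 + 2/99) = 99/101 ≈ 0.9802.

e_ss = 0.9802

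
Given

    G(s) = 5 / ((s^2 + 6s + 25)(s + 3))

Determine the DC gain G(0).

At s = 0 each factor (s + a) contributes a and each (s^2 + bs + c) contributes c.
G(0) = 5·1 / ((25) · (3)) = 5/75 = 1/15.

G(0) = 1/15 ≈ 0.06667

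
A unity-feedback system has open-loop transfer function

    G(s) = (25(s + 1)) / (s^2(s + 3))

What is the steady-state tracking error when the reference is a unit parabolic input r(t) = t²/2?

e_ss = 0.1200

G(s) has 2 poles at the origin.
This is a Type 2 system. Ka = lim_{s→0} s^2·G(s) = 25/3.
e_ss = 1/Ka = 1/(25/3) = 3/25 ≈ 0.1200.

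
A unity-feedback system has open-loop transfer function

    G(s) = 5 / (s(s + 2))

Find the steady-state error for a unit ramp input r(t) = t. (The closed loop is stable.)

e_ss = 0.4000

G(s) has one pole at the origin.
This is a Type 1 system. Kv = lim_{s→0} s·G(s) = 5/2.
e_ss = 1/Kv = 1/(5/2) = 2/5 ≈ 0.4000.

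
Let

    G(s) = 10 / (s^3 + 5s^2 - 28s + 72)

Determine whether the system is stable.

unstable

The denominator s^3 + 5s^2 - 28s + 72 factors as (s^2 - 4s + 8)(s + 9), giving poles at s = 2 ± 2j, -9.
Since the pole(s) at s = 2 + 2j, 2 - 2j lie in the right half-plane, the system is unstable.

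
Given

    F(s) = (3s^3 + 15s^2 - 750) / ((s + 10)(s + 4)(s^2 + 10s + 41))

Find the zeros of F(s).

Set the numerator to zero: 3s^3 + 15s^2 - 750 = 0, i.e. 3·(s^3 + 5s^2 - 250) = 0.
Factoring: (s - 5)(s^2 + 10s + 50) = 0.

s = 5, -5 + 5j, -5 - 5j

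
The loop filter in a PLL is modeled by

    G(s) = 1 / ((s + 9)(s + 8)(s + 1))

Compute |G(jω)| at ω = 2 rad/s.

|G(j2)| ≈ 0.005882

Substitute s = j2: numerator = 1, denominator = j170.
|G(j2)| = |1| / |j170| = 1 / 170 ≈ 0.005882.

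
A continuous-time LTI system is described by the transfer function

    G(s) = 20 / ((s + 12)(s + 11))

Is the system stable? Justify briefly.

The poles can be read from the denominator factors: s = -12, -11.
Since all poles lie strictly in the left half-plane, the system is stable.

stable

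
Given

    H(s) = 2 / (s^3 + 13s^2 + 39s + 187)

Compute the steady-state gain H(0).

H(0) = 2/187 ≈ 0.01070

Set s = 0: H(0) = (2) / (187) = 2/187.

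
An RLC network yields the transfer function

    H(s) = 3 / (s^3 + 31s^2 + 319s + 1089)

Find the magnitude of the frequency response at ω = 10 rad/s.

Substitute s = j10: numerator = 3, denominator = -2011 + j2190.
|H(j10)| = |3| / |-2011 + j2190| = 3 / 2973.3 ≈ 0.001009.

|H(j10)| ≈ 0.001009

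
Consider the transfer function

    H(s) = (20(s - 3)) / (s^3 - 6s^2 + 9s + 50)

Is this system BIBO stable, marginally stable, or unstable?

The denominator s^3 - 6s^2 + 9s + 50 factors as (s + 2)(s^2 - 8s + 25), giving poles at s = -2, 4 ± 3j.
Since the pole(s) at s = 4 + 3j, 4 - 3j lie in the right half-plane, the system is unstable.

unstable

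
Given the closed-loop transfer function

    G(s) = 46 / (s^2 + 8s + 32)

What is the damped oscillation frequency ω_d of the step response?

Comparing s^2 + 8s + 32 to s^2 + 2ζωₙs + ωₙ²: ωₙ = √32 ≈ 5.657 rad/s and ζ = 8/(2·√32) ≈ 0.7071.
ζωₙ = 8/2 = 4, so ω_d = ωₙ√(1−ζ²) = √(ωₙ² − (ζωₙ)²) = √(32 − 4²) = √16 = 4 rad/s.

ω_d = 4 rad/s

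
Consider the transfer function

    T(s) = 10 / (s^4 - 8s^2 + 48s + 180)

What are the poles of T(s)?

The poles are the roots of the denominator s^4 - 8s^2 + 48s + 180 = 0.
No real roots exist; factor into two real quadratics: (s^2 + 6s + 10)(s^2 - 6s + 18) = 0.
Each quadratic gives a conjugate pair via the quadratic formula.

s = -3 + j, -3 - j, 3 + 3j, 3 - 3j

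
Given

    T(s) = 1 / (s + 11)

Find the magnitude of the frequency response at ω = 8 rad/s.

Substitute s = j8: numerator = 1, denominator = 11 + j8.
|T(j8)| = |1| / |11 + j8| = 1 / 13.601 ≈ 0.07352.

|T(j8)| ≈ 0.07352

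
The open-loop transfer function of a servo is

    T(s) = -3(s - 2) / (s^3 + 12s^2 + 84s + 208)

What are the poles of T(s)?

The poles are the roots of the denominator s^3 + 12s^2 + 84s + 208 = 0.
Trying s = -4: the polynomial evaluates to 0, so (s + 4) is a factor.
Dividing out leaves s^2 + 8s + 52 = 0.
The quadratic formula then gives s = -4 ± 6j.

s = -4 + 6j, -4 - 6j, -4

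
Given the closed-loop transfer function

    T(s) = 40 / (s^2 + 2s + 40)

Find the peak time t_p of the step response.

t_p ≈ 0.5031 s

Comparing s^2 + 2s + 40 to s^2 + 2ζωₙs + ωₙ²: ωₙ = √40 ≈ 6.325 rad/s and ζ = 2/(2·√40) ≈ 0.1581.
ζωₙ = 2/2 = 1, so ω_d = ωₙ√(1−ζ²) = √(ωₙ² − (ζωₙ)²) = √(40 − 1²) = √39 ≈ 6.245 rad/s.
t_p = π/ω_d = π/6.245 ≈ 0.5031 s.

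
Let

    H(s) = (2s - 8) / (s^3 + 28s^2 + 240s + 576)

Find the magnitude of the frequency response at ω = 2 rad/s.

Substitute s = j2: numerator = -8 + j4, denominator = 464 + j472.
|H(j2)| = |-8 + j4| / |464 + j472| = 8.9443 / 661.88 ≈ 0.01351.

|H(j2)| ≈ 0.01351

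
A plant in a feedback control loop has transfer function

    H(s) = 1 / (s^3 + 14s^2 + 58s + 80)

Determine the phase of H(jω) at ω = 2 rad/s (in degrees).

∠H(j2) ≈ -77.47°

At s = j2: numerator = 1, denominator = 24 + j108.
∠H = ∠num − ∠den = 0° − (77.471°) = -77.47°.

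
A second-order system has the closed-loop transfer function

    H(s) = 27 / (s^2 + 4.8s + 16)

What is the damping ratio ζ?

Compare the denominator to the standard form s^2 + 2ζωₙs + ωₙ².
ωₙ² = 16, so ωₙ = 4 rad/s.
2ζωₙ = 4.8, so ζ = 4.8/(2·4) = 0.6.
With ζ = 0.6 the response is underdamped.

ζ = 0.6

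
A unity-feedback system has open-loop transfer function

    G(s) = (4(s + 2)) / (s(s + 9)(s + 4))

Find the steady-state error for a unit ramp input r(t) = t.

e_ss = 4.500

G(s) has one pole at the origin.
This is a Type 1 system. Kv = lim_{s→0} s·G(s) = 8/36 = 2/9.
e_ss = 1/Kv = 1/(2/9) = 9/2 ≈ 4.500.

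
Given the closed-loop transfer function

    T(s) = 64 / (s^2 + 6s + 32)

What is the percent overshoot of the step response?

Comparing s^2 + 6s + 32 to s^2 + 2ζωₙs + ωₙ²: ωₙ = √32 ≈ 5.657 rad/s and ζ = 6/(2·√32) ≈ 0.5303.
%OS = 100·exp(−πζ/√(1−ζ²)) = 100·exp(−π·0.5303/√(1−0.5303²)) ≈ 14.0%.

%OS ≈ 14.0%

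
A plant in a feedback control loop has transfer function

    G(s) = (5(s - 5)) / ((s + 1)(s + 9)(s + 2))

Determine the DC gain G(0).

At s = 0 each factor (s + a) contributes a and each (s^2 + bs + c) contributes c.
G(0) = 5·(-5) / ((1) · (9) · (2)) = -25/18 = -25/18.

G(0) = -25/18 ≈ -1.389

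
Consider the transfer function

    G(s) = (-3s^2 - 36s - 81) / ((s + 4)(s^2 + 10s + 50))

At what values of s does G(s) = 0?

s = -9, -3

Set the numerator to zero: -3s^2 - 36s - 81 = 0, i.e. -3·(s^2 + 12s + 27) = 0.
Factoring: (s + 9)(s + 3) = 0.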